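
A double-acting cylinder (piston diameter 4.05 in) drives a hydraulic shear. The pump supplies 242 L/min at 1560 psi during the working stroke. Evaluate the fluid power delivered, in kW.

W ≈ 43.4 kW

Hydraulic power = P × Q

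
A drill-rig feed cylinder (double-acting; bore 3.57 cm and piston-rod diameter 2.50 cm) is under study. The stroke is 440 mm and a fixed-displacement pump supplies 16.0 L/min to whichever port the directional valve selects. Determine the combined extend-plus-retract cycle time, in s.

t ≈ 2.49 s

Cap-side area A_cap = π/4 × (3.57 cm)² = 10.01 cm^2
Rod-side annular area A_ann = π/4 × (3.57² − 2.50²) = 5.101 cm^2
t_ext = A_cap·L/Q = 1.652 s
t_ret = A_ann·L/Q = 0.8417 s
t_cycle = t_ext + t_ret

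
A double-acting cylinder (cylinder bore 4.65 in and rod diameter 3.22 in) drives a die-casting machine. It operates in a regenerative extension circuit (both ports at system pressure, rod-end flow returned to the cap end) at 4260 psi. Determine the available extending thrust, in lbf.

F ≈ 34700 lbf

With equal pressure on both faces, forces on the annular region cancel; the net push is pressure × rod cross-section.
Rod cross-section A_rod = π/4 × (3.22 in)² = 8.143 in^2
F = P × A_rod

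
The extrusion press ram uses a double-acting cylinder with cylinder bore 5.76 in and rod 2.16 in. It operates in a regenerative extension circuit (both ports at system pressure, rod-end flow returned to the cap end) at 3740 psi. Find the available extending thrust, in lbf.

F ≈ 13700 lbf

With equal pressure on both faces, forces on the annular region cancel; the net push is pressure × rod cross-section.
Rod cross-section A_rod = π/4 × (2.16 in)² = 3.664 in^2
F = P × A_rod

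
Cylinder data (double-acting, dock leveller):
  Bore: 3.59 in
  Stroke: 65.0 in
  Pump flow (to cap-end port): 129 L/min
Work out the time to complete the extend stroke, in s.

t ≈ 5.01 s

Cap-side area A_cap = π/4 × (3.59 in)² = 10.12 in^2
Swept volume V = A × L; t = V / Q = A·L / Q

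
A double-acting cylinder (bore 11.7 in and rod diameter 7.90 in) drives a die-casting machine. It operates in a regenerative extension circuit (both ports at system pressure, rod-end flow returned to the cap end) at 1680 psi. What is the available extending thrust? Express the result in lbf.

With equal pressure on both faces, forces on the annular region cancel; the net push is pressure × rod cross-section.
Rod cross-section A_rod = π/4 × (7.90 in)² = 49.02 in^2
F = P × A_rod

F ≈ 82300 lbf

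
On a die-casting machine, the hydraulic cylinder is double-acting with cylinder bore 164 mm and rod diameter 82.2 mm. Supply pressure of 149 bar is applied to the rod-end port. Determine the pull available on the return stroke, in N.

Rod-side annular area A_ann = π/4 × (164² − 82.2²) = 15820 mm^2
On retraction the pressure acts on the annular area (bore minus rod).
F = P × A_ann

F ≈ 2.36e5 N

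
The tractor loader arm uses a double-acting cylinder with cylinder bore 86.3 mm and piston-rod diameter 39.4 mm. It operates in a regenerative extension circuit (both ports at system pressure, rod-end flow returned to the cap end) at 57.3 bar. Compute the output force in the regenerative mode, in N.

With equal pressure on both faces, forces on the annular region cancel; the net push is pressure × rod cross-section.
Rod cross-section A_rod = π/4 × (39.4 mm)² = 1219 mm^2
F = P × A_rod

F ≈ 6990 N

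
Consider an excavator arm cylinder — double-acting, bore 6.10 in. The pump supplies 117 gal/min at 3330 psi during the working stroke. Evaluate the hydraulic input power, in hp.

W ≈ 227 hp

Hydraulic power = P × Q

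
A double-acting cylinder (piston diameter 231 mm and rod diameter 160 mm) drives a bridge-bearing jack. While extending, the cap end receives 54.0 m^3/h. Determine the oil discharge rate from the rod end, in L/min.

Cap-side area A_cap = π/4 × (231 mm)² = 41910 mm^2
Rod-side annular area A_ann = π/4 × (231² − 160²) = 21800 mm^2
Piston speed v = Q_in/A_cap; rod-end outflow Q_out = v × A_ann = Q_in × A_ann/A_cap.

Q_out ≈ 468 L/min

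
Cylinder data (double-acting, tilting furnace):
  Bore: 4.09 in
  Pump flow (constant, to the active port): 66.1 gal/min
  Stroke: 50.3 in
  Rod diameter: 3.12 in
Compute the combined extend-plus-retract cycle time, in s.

t ≈ 3.68 s

Cap-side area A_cap = π/4 × (4.09 in)² = 13.14 in^2
Rod-side annular area A_ann = π/4 × (4.09² − 3.12²) = 5.493 in^2
t_ext = A_cap·L/Q = 2.597 s
t_ret = A_ann·L/Q = 1.086 s
t_cycle = t_ext + t_ret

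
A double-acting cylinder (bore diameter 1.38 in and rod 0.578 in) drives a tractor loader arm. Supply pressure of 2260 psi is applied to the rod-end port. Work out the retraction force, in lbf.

F ≈ 2790 lbf

Rod-side annular area A_ann = π/4 × (1.38² − 0.578²) = 1.233 in^2
On retraction the pressure acts on the annular area (bore minus rod).
F = P × A_ann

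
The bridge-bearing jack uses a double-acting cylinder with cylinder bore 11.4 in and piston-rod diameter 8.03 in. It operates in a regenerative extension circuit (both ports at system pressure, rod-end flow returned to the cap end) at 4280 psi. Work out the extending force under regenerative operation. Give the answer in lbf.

F ≈ 2.17e5 lbf

With equal pressure on both faces, forces on the annular region cancel; the net push is pressure × rod cross-section.
Rod cross-section A_rod = π/4 × (8.03 in)² = 50.64 in^2
F = P × A_rod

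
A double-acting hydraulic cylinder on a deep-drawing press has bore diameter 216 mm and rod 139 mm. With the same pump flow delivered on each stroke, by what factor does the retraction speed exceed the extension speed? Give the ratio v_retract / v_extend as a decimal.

Cap-side area A_cap = π/4 × (216 mm)² = 36640 mm^2
Rod-side annular area A_ann = π/4 × (216² − 139²) = 21470 mm^2
For equal Q, v ∝ 1/A, so v_ret/v_ext = A_cap/A_ann.

v_ret/v_ext ≈ 1.71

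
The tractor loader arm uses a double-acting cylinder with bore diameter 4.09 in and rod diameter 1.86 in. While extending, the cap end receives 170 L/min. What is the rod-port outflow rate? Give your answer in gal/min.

Cap-side area A_cap = π/4 × (4.09 in)² = 13.14 in^2
Rod-side annular area A_ann = π/4 × (4.09² − 1.86²) = 10.42 in^2
Piston speed v = Q_in/A_cap; rod-end outflow Q_out = v × A_ann = Q_in × A_ann/A_cap.

Q_out ≈ 35.6 gal/min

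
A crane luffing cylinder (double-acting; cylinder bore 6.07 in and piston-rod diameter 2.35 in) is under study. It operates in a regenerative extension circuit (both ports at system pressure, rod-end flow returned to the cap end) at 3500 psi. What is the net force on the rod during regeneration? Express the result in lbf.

F ≈ 15200 lbf

With equal pressure on both faces, forces on the annular region cancel; the net push is pressure × rod cross-section.
Rod cross-section A_rod = π/4 × (2.35 in)² = 4.337 in^2
F = P × A_rod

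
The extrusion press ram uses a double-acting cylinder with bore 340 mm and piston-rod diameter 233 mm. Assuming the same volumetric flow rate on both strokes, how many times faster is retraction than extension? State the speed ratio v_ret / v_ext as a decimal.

v_ret/v_ext ≈ 1.89

Cap-side area A_cap = π/4 × (340 mm)² = 90790 mm^2
Rod-side annular area A_ann = π/4 × (340² − 233²) = 48150 mm^2
For equal Q, v ∝ 1/A, so v_ret/v_ext = A_cap/A_ann.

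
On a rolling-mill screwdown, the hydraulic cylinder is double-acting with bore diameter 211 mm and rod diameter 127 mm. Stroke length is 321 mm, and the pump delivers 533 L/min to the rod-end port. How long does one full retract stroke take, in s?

Rod-side annular area A_ann = π/4 × (211² − 127²) = 22300 mm^2
Swept volume V = A × L; t = V / Q = A·L / Q

t ≈ 0.806 s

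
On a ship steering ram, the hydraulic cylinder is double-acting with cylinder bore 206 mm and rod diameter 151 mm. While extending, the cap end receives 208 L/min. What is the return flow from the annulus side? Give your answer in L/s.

Q_out ≈ 1.60 L/s

Cap-side area A_cap = π/4 × (206 mm)² = 33330 mm^2
Rod-side annular area A_ann = π/4 × (206² − 151²) = 15420 mm^2
Piston speed v = Q_in/A_cap; rod-end outflow Q_out = v × A_ann = Q_in × A_ann/A_cap.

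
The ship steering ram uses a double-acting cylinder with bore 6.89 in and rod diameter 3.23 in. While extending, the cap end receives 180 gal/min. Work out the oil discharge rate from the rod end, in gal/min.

Cap-side area A_cap = π/4 × (6.89 in)² = 37.28 in^2
Rod-side annular area A_ann = π/4 × (6.89² − 3.23²) = 29.09 in^2
Piston speed v = Q_in/A_cap; rod-end outflow Q_out = v × A_ann = Q_in × A_ann/A_cap.

Q_out ≈ 140 gal/min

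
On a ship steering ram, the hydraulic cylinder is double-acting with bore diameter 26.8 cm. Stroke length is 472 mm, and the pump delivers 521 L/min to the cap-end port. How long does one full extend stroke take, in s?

Cap-side area A_cap = π/4 × (26.8 cm)² = 564.1 cm^2
Swept volume V = A × L; t = V / Q = A·L / Q

t ≈ 3.07 s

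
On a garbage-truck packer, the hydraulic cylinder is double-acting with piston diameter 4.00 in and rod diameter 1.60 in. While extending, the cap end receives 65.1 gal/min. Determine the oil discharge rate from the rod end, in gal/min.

Cap-side area A_cap = π/4 × (4.00 in)² = 12.57 in^2
Rod-side annular area A_ann = π/4 × (4.00² − 1.60²) = 10.56 in^2
Piston speed v = Q_in/A_cap; rod-end outflow Q_out = v × A_ann = Q_in × A_ann/A_cap.

Q_out ≈ 54.7 gal/min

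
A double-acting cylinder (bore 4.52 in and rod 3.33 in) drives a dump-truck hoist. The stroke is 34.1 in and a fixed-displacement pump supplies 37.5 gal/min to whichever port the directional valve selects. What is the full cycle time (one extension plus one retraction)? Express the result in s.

Cap-side area A_cap = π/4 × (4.52 in)² = 16.05 in^2
Rod-side annular area A_ann = π/4 × (4.52² − 3.33²) = 7.337 in^2
t_ext = A_cap·L/Q = 3.790 s
t_ret = A_ann·L/Q = 1.733 s
t_cycle = t_ext + t_ret

t ≈ 5.52 s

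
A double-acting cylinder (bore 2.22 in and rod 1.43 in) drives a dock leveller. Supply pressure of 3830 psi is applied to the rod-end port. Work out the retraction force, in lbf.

Rod-side annular area A_ann = π/4 × (2.22² − 1.43²) = 2.265 in^2
On retraction the pressure acts on the annular area (bore minus rod).
F = P × A_ann

F ≈ 8670 lbf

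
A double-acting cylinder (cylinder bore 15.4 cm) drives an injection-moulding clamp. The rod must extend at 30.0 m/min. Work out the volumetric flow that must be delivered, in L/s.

Cap-side area A_cap = π/4 × (15.4 cm)² = 186.3 cm^2
Q = A × v

Q ≈ 9.31 L/s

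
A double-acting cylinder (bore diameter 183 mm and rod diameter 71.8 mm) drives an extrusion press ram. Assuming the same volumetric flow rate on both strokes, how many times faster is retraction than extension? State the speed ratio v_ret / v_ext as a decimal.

Cap-side area A_cap = π/4 × (183 mm)² = 26300 mm^2
Rod-side annular area A_ann = π/4 × (183² − 71.8²) = 22250 mm^2
For equal Q, v ∝ 1/A, so v_ret/v_ext = A_cap/A_ann.

v_ret/v_ext ≈ 1.18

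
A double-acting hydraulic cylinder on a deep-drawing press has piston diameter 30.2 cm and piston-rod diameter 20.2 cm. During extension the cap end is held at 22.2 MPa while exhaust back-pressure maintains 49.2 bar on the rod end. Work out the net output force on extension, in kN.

Cap-side area A_cap = π/4 × (30.2 cm)² = 716.3 cm^2
Rod-side annular area A_ann = π/4 × (30.2² − 20.2²) = 395.8 cm^2
Net thrust = P_cap·A_cap − P_rod·A_ann = 1590 kN − 194.8 kN

F ≈ 1400 kN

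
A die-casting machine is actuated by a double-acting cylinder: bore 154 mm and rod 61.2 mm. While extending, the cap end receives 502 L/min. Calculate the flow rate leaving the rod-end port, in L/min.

Cap-side area A_cap = π/4 × (154 mm)² = 18630 mm^2
Rod-side annular area A_ann = π/4 × (154² − 61.2²) = 15680 mm^2
Piston speed v = Q_in/A_cap; rod-end outflow Q_out = v × A_ann = Q_in × A_ann/A_cap.

Q_out ≈ 423 L/min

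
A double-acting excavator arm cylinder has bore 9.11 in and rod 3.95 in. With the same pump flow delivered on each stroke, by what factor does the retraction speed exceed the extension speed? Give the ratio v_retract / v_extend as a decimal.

v_ret/v_ext ≈ 1.23

Cap-side area A_cap = π/4 × (9.11 in)² = 65.18 in^2
Rod-side annular area A_ann = π/4 × (9.11² − 3.95²) = 52.93 in^2
For equal Q, v ∝ 1/A, so v_ret/v_ext = A_cap/A_ann.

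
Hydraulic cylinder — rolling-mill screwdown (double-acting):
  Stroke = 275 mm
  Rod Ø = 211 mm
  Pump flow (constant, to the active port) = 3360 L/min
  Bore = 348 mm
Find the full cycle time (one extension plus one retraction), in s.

t ≈ 0.762 s

Cap-side area A_cap = π/4 × (348 mm)² = 95110 mm^2
Rod-side annular area A_ann = π/4 × (348² − 211²) = 60150 mm^2
t_ext = A_cap·L/Q = 0.4671 s
t_ret = A_ann·L/Q = 0.2954 s
t_cycle = t_ext + t_ret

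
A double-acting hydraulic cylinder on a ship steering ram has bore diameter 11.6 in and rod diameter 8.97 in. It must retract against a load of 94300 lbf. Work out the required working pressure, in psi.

P ≈ 2220 psi

Rod-side annular area A_ann = π/4 × (11.6² − 8.97²) = 42.49 in^2
Retraction: pressure acts on the annular area.
P = F / A = 94300 lbf / A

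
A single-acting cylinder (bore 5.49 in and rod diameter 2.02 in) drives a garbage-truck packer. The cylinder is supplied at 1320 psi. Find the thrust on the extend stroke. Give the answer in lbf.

F ≈ 31200 lbf

Cap-side area A_cap = π/4 × (5.49 in)² = 23.67 in^2
F = P × A_cap = 1320 psi × A_cap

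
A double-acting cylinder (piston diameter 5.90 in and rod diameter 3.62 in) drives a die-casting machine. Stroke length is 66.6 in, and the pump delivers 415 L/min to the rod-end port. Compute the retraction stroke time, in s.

Rod-side annular area A_ann = π/4 × (5.90² − 3.62²) = 17.05 in^2
Swept volume V = A × L; t = V / Q = A·L / Q

t ≈ 2.69 s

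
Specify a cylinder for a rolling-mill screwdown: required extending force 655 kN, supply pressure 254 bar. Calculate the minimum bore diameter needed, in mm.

D ≈ 181 mm

Extension force acts on the full piston face: F = P × (π/4)D².
D = √(4F / (πP)) = √(4 × 655 kN / (π × 254 bar))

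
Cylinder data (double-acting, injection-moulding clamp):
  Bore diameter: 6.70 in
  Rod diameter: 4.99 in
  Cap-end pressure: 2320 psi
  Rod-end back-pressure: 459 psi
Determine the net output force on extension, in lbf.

Cap-side area A_cap = π/4 × (6.70 in)² = 35.26 in^2
Rod-side annular area A_ann = π/4 × (6.70² − 4.99²) = 15.70 in^2
Net thrust = P_cap·A_cap − P_rod·A_ann = 81800 lbf − 7206 lbf

F ≈ 74600 lbf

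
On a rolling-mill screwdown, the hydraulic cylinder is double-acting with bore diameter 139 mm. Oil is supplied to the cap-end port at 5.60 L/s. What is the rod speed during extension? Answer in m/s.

v ≈ 0.369 m/s

Cap-side area A_cap = π/4 × (139 mm)² = 15170 mm^2
v = Q / A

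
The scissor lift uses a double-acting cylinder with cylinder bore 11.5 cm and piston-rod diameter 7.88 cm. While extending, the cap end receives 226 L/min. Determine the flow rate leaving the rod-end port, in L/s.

Cap-side area A_cap = π/4 × (11.5 cm)² = 103.9 cm^2
Rod-side annular area A_ann = π/4 × (11.5² − 7.88²) = 55.10 cm^2
Piston speed v = Q_in/A_cap; rod-end outflow Q_out = v × A_ann = Q_in × A_ann/A_cap.

Q_out ≈ 2.00 L/s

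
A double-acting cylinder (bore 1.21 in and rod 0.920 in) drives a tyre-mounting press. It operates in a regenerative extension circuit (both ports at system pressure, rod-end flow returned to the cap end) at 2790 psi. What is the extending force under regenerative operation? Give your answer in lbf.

F ≈ 1850 lbf

With equal pressure on both faces, forces on the annular region cancel; the net push is pressure × rod cross-section.
Rod cross-section A_rod = π/4 × (0.920 in)² = 0.6648 in^2
F = P × A_rod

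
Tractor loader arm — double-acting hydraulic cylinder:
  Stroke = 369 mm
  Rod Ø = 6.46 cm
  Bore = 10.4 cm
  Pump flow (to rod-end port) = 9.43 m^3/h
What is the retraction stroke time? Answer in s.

t ≈ 0.735 s

Rod-side annular area A_ann = π/4 × (10.4² − 6.46²) = 52.17 cm^2
Swept volume V = A × L; t = V / Q = A·L / Q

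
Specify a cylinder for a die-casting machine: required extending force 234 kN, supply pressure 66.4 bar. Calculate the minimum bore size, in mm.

D ≈ 212 mm

Extension force acts on the full piston face: F = P × (π/4)D².
D = √(4F / (πP)) = √(4 × 234 kN / (π × 66.4 bar))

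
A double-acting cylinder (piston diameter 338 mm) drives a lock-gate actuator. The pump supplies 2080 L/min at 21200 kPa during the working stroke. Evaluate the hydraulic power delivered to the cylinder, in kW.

W ≈ 735 kW

Hydraulic power = P × Q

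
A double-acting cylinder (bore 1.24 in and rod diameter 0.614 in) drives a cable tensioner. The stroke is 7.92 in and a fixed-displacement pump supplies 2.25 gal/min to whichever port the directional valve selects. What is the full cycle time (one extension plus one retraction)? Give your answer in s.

t ≈ 1.94 s

Cap-side area A_cap = π/4 × (1.24 in)² = 1.208 in^2
Rod-side annular area A_ann = π/4 × (1.24² − 0.614²) = 0.9115 in^2
t_ext = A_cap·L/Q = 1.104 s
t_ret = A_ann·L/Q = 0.8334 s
t_cycle = t_ext + t_ret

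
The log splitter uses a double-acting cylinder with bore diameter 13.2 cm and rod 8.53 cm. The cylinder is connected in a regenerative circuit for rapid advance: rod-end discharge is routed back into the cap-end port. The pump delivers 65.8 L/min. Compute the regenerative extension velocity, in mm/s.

In regeneration the rod-end outflow joins the pump flow into the cap end, so the net volume the pump must supply per unit advance equals the rod cross-section area.
Rod cross-section A_rod = π/4 × (8.53 cm)² = 57.15 cm^2
v = Q_pump / A_rod

v ≈ 192 mm/s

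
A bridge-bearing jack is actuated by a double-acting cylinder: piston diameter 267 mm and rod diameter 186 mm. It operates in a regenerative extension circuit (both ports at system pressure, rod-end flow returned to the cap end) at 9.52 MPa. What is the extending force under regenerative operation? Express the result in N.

F ≈ 2.59e5 N

With equal pressure on both faces, forces on the annular region cancel; the net push is pressure × rod cross-section.
Rod cross-section A_rod = π/4 × (186 mm)² = 27170 mm^2
F = P × A_rod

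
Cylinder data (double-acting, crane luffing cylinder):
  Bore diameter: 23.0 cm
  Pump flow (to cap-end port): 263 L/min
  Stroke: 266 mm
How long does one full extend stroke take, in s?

Cap-side area A_cap = π/4 × (23.0 cm)² = 415.5 cm^2
Swept volume V = A × L; t = V / Q = A·L / Q

t ≈ 2.52 s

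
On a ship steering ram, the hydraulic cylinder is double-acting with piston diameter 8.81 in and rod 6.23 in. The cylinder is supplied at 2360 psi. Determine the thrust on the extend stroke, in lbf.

F ≈ 1.44e5 lbf

Cap-side area A_cap = π/4 × (8.81 in)² = 60.96 in^2
F = P × A_cap = 2360 psi × A_cap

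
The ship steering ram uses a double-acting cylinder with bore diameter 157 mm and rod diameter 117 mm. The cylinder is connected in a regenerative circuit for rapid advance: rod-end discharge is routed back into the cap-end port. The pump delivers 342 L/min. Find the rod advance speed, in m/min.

In regeneration the rod-end outflow joins the pump flow into the cap end, so the net volume the pump must supply per unit advance equals the rod cross-section area.
Rod cross-section A_rod = π/4 × (117 mm)² = 10750 mm^2
v = Q_pump / A_rod

v ≈ 31.8 m/min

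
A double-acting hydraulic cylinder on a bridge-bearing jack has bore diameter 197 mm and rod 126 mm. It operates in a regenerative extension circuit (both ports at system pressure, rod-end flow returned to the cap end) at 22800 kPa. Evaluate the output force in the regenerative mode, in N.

With equal pressure on both faces, forces on the annular region cancel; the net push is pressure × rod cross-section.
Rod cross-section A_rod = π/4 × (126 mm)² = 12470 mm^2
F = P × A_rod

F ≈ 2.84e5 N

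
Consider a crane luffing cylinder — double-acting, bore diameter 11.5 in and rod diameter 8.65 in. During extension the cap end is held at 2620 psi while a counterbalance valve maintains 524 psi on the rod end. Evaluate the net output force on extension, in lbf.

F ≈ 2.49e5 lbf

Cap-side area A_cap = π/4 × (11.5 in)² = 103.9 in^2
Rod-side annular area A_ann = π/4 × (11.5² − 8.65²) = 45.10 in^2
Net thrust = P_cap·A_cap − P_rod·A_ann = 2.721e5 lbf − 23630 lbf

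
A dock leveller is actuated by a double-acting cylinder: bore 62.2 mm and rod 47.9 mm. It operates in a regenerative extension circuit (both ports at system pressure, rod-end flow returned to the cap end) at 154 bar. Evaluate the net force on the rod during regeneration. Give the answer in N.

F ≈ 27800 N

With equal pressure on both faces, forces on the annular region cancel; the net push is pressure × rod cross-section.
Rod cross-section A_rod = π/4 × (47.9 mm)² = 1802 mm^2
F = P × A_rod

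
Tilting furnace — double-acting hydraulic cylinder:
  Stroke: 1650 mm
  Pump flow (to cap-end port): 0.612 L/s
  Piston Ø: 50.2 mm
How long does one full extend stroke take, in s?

t ≈ 5.34 s

Cap-side area A_cap = π/4 × (50.2 mm)² = 1979 mm^2
Swept volume V = A × L; t = V / Q = A·L / Q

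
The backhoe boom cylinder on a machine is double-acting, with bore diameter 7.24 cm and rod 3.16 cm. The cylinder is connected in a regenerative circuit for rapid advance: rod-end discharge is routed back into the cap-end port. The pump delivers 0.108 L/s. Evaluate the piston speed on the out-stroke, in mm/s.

v ≈ 138 mm/s

In regeneration the rod-end outflow joins the pump flow into the cap end, so the net volume the pump must supply per unit advance equals the rod cross-section area.
Rod cross-section A_rod = π/4 × (3.16 cm)² = 7.843 cm^2
v = Q_pump / A_rod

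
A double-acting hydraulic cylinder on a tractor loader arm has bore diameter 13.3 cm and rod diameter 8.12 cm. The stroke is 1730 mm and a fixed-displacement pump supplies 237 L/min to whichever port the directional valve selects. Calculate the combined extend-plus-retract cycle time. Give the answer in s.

t ≈ 9.90 s

Cap-side area A_cap = π/4 × (13.3 cm)² = 138.9 cm^2
Rod-side annular area A_ann = π/4 × (13.3² − 8.12²) = 87.14 cm^2
t_ext = A_cap·L/Q = 6.085 s
t_ret = A_ann·L/Q = 3.817 s
t_cycle = t_ext + t_ret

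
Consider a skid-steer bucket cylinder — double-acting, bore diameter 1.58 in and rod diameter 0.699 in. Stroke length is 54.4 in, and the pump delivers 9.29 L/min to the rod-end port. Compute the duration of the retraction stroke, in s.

t ≈ 9.08 s

Rod-side annular area A_ann = π/4 × (1.58² − 0.699²) = 1.577 in^2
Swept volume V = A × L; t = V / Q = A·L / Q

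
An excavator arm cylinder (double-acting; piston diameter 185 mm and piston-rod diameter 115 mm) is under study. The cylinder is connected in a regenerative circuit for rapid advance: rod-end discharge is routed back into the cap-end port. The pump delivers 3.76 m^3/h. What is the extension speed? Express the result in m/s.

v ≈ 0.101 m/s

In regeneration the rod-end outflow joins the pump flow into the cap end, so the net volume the pump must supply per unit advance equals the rod cross-section area.
Rod cross-section A_rod = π/4 × (115 mm)² = 10390 mm^2
v = Q_pump / A_rod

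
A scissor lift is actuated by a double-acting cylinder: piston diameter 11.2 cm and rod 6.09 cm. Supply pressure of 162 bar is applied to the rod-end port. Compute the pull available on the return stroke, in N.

F ≈ 1.12e5 N

Rod-side annular area A_ann = π/4 × (11.2² − 6.09²) = 69.39 cm^2
On retraction the pressure acts on the annular area (bore minus rod).
F = P × A_ann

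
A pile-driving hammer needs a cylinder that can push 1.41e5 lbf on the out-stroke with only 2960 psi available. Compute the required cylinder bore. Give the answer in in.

D ≈ 7.79 in

Extension force acts on the full piston face: F = P × (π/4)D².
D = √(4F / (πP)) = √(4 × 1.41e5 lbf / (π × 2960 psi))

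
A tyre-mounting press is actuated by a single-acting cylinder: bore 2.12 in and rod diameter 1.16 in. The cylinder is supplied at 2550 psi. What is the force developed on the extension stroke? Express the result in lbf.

Cap-side area A_cap = π/4 × (2.12 in)² = 3.530 in^2
F = P × A_cap = 2550 psi × A_cap

F ≈ 9000 lbf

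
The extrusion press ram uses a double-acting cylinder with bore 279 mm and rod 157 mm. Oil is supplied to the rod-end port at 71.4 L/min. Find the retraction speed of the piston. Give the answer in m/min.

Rod-side annular area A_ann = π/4 × (279² − 157²) = 41780 mm^2
Flow into the rod-end port fills the annular volume.
v = Q / A

v ≈ 1.71 m/min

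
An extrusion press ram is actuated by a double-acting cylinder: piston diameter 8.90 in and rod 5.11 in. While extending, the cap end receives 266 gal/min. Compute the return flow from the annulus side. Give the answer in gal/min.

Cap-side area A_cap = π/4 × (8.90 in)² = 62.21 in^2
Rod-side annular area A_ann = π/4 × (8.90² − 5.11²) = 41.70 in^2
Piston speed v = Q_in/A_cap; rod-end outflow Q_out = v × A_ann = Q_in × A_ann/A_cap.

Q_out ≈ 178 gal/min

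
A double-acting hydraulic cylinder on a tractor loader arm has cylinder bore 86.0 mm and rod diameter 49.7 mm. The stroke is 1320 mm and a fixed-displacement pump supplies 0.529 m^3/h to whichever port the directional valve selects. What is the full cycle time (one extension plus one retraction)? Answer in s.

Cap-side area A_cap = π/4 × (86.0 mm)² = 5809 mm^2
Rod-side annular area A_ann = π/4 × (86.0² − 49.7²) = 3869 mm^2
t_ext = A_cap·L/Q = 52.18 s
t_ret = A_ann·L/Q = 34.75 s
t_cycle = t_ext + t_ret

t ≈ 86.9 s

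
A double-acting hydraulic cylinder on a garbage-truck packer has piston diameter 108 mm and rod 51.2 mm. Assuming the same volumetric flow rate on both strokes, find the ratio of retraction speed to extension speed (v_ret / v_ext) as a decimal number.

v_ret/v_ext ≈ 1.29

Cap-side area A_cap = π/4 × (108 mm)² = 9161 mm^2
Rod-side annular area A_ann = π/4 × (108² − 51.2²) = 7102 mm^2
For equal Q, v ∝ 1/A, so v_ret/v_ext = A_cap/A_ann.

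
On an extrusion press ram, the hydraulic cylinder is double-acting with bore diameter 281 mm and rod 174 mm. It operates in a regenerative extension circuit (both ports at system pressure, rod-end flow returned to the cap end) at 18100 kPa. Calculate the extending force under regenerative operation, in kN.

F ≈ 430 kN

With equal pressure on both faces, forces on the annular region cancel; the net push is pressure × rod cross-section.
Rod cross-section A_rod = π/4 × (174 mm)² = 23780 mm^2
F = P × A_rod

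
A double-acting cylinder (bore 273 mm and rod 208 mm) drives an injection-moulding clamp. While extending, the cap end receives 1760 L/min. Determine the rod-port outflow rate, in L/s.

Cap-side area A_cap = π/4 × (273 mm)² = 58530 mm^2
Rod-side annular area A_ann = π/4 × (273² − 208²) = 24560 mm^2
Piston speed v = Q_in/A_cap; rod-end outflow Q_out = v × A_ann = Q_in × A_ann/A_cap.

Q_out ≈ 12.3 L/s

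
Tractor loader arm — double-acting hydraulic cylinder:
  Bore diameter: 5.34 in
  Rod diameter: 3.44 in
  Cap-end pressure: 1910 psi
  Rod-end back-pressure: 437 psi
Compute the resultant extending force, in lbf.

F ≈ 37100 lbf

Cap-side area A_cap = π/4 × (5.34 in)² = 22.40 in^2
Rod-side annular area A_ann = π/4 × (5.34² − 3.44²) = 13.10 in^2
Net thrust = P_cap·A_cap − P_rod·A_ann = 42780 lbf − 5726 lbf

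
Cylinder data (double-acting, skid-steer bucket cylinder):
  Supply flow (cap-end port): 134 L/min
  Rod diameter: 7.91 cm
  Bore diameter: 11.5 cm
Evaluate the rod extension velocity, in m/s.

Cap-side area A_cap = π/4 × (11.5 cm)² = 103.9 cm^2
v = Q / A

v ≈ 0.215 m/s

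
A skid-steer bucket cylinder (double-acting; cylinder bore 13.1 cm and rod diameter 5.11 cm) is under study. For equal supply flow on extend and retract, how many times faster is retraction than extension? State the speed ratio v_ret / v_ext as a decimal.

v_ret/v_ext ≈ 1.18

Cap-side area A_cap = π/4 × (13.1 cm)² = 134.8 cm^2
Rod-side annular area A_ann = π/4 × (13.1² − 5.11²) = 114.3 cm^2
For equal Q, v ∝ 1/A, so v_ret/v_ext = A_cap/A_ann.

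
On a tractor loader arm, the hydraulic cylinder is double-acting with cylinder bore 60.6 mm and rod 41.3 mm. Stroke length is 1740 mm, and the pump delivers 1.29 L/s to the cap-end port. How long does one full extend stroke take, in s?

Cap-side area A_cap = π/4 × (60.6 mm)² = 2884 mm^2
Swept volume V = A × L; t = V / Q = A·L / Q

t ≈ 3.89 s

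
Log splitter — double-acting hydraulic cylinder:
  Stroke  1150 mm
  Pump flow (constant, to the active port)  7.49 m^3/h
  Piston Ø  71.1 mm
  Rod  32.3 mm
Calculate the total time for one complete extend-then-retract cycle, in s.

t ≈ 3.94 s

Cap-side area A_cap = π/4 × (71.1 mm)² = 3970 mm^2
Rod-side annular area A_ann = π/4 × (71.1² − 32.3²) = 3151 mm^2
t_ext = A_cap·L/Q = 2.195 s
t_ret = A_ann·L/Q = 1.742 s
t_cycle = t_ext + t_ret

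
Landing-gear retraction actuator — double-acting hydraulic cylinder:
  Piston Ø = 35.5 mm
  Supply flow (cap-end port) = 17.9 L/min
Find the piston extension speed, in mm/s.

v ≈ 301 mm/s

Cap-side area A_cap = π/4 × (35.5 mm)² = 989.8 mm^2
v = Q / A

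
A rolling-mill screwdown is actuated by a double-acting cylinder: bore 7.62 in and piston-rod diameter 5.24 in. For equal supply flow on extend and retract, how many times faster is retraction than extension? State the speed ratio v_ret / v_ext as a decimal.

Cap-side area A_cap = π/4 × (7.62 in)² = 45.60 in^2
Rod-side annular area A_ann = π/4 × (7.62² − 5.24²) = 24.04 in^2
For equal Q, v ∝ 1/A, so v_ret/v_ext = A_cap/A_ann.

v_ret/v_ext ≈ 1.90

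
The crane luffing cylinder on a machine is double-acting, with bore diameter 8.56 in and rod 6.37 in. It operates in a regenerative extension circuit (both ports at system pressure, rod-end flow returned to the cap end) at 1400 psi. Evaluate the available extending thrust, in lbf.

With equal pressure on both faces, forces on the annular region cancel; the net push is pressure × rod cross-section.
Rod cross-section A_rod = π/4 × (6.37 in)² = 31.87 in^2
F = P × A_rod

F ≈ 44600 lbf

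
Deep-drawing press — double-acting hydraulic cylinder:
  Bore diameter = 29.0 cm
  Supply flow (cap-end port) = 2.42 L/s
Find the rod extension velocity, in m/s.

Cap-side area A_cap = π/4 × (29.0 cm)² = 660.5 cm^2
v = Q / A

v ≈ 0.0366 m/s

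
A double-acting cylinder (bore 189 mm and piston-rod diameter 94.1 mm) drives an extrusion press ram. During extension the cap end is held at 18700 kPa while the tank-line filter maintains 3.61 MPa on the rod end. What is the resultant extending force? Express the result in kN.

F ≈ 448 kN

Cap-side area A_cap = π/4 × (189 mm)² = 28060 mm^2
Rod-side annular area A_ann = π/4 × (189² − 94.1²) = 21100 mm^2
Net thrust = P_cap·A_cap − P_rod·A_ann = 524.6 kN − 76.17 kN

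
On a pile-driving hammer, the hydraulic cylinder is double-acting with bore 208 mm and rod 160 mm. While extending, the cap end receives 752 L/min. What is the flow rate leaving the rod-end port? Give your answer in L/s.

Q_out ≈ 5.12 L/s

Cap-side area A_cap = π/4 × (208 mm)² = 33980 mm^2
Rod-side annular area A_ann = π/4 × (208² − 160²) = 13870 mm^2
Piston speed v = Q_in/A_cap; rod-end outflow Q_out = v × A_ann = Q_in × A_ann/A_cap.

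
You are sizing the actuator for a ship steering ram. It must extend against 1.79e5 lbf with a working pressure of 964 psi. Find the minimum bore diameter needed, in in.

D ≈ 15.4 in

Extension force acts on the full piston face: F = P × (π/4)D².
D = √(4F / (πP)) = √(4 × 1.79e5 lbf / (π × 964 psi))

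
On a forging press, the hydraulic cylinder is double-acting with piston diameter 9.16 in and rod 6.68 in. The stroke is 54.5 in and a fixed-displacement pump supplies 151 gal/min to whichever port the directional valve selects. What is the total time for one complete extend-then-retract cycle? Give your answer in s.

t ≈ 9.07 s

Cap-side area A_cap = π/4 × (9.16 in)² = 65.90 in^2
Rod-side annular area A_ann = π/4 × (9.16² − 6.68²) = 30.85 in^2
t_ext = A_cap·L/Q = 6.178 s
t_ret = A_ann·L/Q = 2.892 s
t_cycle = t_ext + t_ret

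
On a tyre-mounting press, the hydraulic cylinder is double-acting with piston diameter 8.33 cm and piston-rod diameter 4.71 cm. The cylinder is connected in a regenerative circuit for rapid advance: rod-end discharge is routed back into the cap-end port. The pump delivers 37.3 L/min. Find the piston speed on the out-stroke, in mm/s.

In regeneration the rod-end outflow joins the pump flow into the cap end, so the net volume the pump must supply per unit advance equals the rod cross-section area.
Rod cross-section A_rod = π/4 × (4.71 cm)² = 17.42 cm^2
v = Q_pump / A_rod

v ≈ 357 mm/s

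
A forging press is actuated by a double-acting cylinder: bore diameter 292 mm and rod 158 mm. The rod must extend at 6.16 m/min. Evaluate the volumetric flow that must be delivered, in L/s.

Q ≈ 6.88 L/s

Cap-side area A_cap = π/4 × (292 mm)² = 66970 mm^2
Q = A × v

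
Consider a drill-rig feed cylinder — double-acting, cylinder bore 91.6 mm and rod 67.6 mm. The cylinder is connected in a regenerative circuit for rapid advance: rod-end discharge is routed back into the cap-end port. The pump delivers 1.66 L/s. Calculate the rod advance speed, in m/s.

In regeneration the rod-end outflow joins the pump flow into the cap end, so the net volume the pump must supply per unit advance equals the rod cross-section area.
Rod cross-section A_rod = π/4 × (67.6 mm)² = 3589 mm^2
v = Q_pump / A_rod

v ≈ 0.463 m/s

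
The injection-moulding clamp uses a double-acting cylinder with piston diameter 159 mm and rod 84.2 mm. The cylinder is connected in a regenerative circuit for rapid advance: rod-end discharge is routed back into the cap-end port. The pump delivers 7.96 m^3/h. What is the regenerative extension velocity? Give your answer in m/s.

v ≈ 0.397 m/s

In regeneration the rod-end outflow joins the pump flow into the cap end, so the net volume the pump must supply per unit advance equals the rod cross-section area.
Rod cross-section A_rod = π/4 × (84.2 mm)² = 5568 mm^2
v = Q_pump / A_rod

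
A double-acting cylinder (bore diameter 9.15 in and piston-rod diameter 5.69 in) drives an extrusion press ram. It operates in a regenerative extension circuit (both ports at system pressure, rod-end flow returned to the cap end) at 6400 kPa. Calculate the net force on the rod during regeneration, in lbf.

F ≈ 23600 lbf

With equal pressure on both faces, forces on the annular region cancel; the net push is pressure × rod cross-section.
Rod cross-section A_rod = π/4 × (5.69 in)² = 25.43 in^2
F = P × A_rod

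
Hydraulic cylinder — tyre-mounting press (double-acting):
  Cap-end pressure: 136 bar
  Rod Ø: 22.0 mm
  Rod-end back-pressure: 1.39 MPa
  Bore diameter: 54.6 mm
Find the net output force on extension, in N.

Cap-side area A_cap = π/4 × (54.6 mm)² = 2341 mm^2
Rod-side annular area A_ann = π/4 × (54.6² − 22.0²) = 1961 mm^2
Net thrust = P_cap·A_cap − P_rod·A_ann = 31840 N − 2726 N

F ≈ 29100 N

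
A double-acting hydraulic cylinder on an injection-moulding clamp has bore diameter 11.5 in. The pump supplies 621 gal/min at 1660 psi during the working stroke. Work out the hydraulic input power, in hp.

Hydraulic power = P × Q

W ≈ 601 hp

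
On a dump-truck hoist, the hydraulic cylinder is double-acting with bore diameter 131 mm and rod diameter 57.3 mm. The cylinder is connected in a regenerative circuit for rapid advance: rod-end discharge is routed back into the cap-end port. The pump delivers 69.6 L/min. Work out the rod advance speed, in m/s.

v ≈ 0.450 m/s

In regeneration the rod-end outflow joins the pump flow into the cap end, so the net volume the pump must supply per unit advance equals the rod cross-section area.
Rod cross-section A_rod = π/4 × (57.3 mm)² = 2579 mm^2
v = Q_pump / A_rod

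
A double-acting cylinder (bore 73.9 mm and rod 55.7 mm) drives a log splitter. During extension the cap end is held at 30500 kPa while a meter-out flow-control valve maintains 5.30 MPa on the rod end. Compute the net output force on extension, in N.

F ≈ 1.21e5 N

Cap-side area A_cap = π/4 × (73.9 mm)² = 4289 mm^2
Rod-side annular area A_ann = π/4 × (73.9² − 55.7²) = 1853 mm^2
Net thrust = P_cap·A_cap − P_rod·A_ann = 1.308e5 N − 9818 N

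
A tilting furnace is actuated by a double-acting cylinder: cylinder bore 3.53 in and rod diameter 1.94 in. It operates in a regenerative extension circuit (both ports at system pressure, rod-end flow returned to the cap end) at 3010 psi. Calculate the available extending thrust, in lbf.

With equal pressure on both faces, forces on the annular region cancel; the net push is pressure × rod cross-section.
Rod cross-section A_rod = π/4 × (1.94 in)² = 2.956 in^2
F = P × A_rod

F ≈ 8900 lbf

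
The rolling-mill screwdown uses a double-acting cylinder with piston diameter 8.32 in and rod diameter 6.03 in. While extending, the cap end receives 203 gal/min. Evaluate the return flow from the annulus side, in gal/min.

Q_out ≈ 96.4 gal/min

Cap-side area A_cap = π/4 × (8.32 in)² = 54.37 in^2
Rod-side annular area A_ann = π/4 × (8.32² − 6.03²) = 25.81 in^2
Piston speed v = Q_in/A_cap; rod-end outflow Q_out = v × A_ann = Q_in × A_ann/A_cap.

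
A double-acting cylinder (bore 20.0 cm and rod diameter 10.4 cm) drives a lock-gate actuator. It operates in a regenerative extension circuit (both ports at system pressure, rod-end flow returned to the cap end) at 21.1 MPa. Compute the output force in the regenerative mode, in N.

With equal pressure on both faces, forces on the annular region cancel; the net push is pressure × rod cross-section.
Rod cross-section A_rod = π/4 × (10.4 cm)² = 84.95 cm^2
F = P × A_rod

F ≈ 1.79e5 N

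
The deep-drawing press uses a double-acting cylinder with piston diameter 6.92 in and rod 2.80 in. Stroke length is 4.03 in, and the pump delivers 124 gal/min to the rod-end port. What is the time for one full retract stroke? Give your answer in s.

t ≈ 0.266 s

Rod-side annular area A_ann = π/4 × (6.92² − 2.80²) = 31.45 in^2
Swept volume V = A × L; t = V / Q = A·L / Q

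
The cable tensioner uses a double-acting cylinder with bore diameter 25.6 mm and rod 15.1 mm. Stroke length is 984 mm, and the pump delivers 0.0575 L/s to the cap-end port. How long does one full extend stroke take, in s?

Cap-side area A_cap = π/4 × (25.6 mm)² = 514.7 mm^2
Swept volume V = A × L; t = V / Q = A·L / Q

t ≈ 8.81 s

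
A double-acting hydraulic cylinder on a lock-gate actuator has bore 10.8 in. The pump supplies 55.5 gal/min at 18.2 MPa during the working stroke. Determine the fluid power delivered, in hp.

Hydraulic power = P × Q

W ≈ 85.5 hp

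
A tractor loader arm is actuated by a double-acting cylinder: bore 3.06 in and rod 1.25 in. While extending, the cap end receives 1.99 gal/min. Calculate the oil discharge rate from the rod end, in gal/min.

Q_out ≈ 1.66 gal/min

Cap-side area A_cap = π/4 × (3.06 in)² = 7.354 in^2
Rod-side annular area A_ann = π/4 × (3.06² − 1.25²) = 6.127 in^2
Piston speed v = Q_in/A_cap; rod-end outflow Q_out = v × A_ann = Q_in × A_ann/A_cap.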